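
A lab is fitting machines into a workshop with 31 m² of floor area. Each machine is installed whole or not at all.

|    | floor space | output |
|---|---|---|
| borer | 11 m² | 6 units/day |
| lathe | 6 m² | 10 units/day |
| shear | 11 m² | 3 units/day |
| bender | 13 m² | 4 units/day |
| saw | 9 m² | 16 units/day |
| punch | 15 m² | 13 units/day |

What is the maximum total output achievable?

39

Allowing fractional choices, the relaxed optimum would be about 39.5, but machines are indivisible.
lathe + saw + punch: floor space 6 + 9 + 15 = 30 ≤ 31, output 10 + 16 + 13 = 39.
borer + lathe + saw: floor space 11 + 6 + 9 = 26 ≤ 31, output 6 + 10 + 16 = 32.
Best is lathe, saw, and punch with total output 39.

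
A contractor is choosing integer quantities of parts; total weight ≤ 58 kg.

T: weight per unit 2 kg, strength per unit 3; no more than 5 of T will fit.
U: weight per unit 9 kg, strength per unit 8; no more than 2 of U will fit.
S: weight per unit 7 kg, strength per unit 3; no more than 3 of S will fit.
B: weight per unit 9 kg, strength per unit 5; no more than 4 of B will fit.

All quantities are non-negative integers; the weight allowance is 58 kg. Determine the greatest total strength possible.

46

T has the best ratio (3/2); taking only T gives at most 5×3 = 15 (stopped by the supply cap of 5).
Mixing does better — 5×T, 2×U, and 3×B: weight 55 ≤ 58, strength 5·3 + 2·8 + 3·5 = 46.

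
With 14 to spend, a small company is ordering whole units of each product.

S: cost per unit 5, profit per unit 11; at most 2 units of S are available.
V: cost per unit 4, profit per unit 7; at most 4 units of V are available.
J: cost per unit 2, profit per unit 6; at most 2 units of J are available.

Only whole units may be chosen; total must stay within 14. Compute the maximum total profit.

J has the best ratio (6/2); taking only J gives at most 2×6 = 12 (stopped by the supply cap of 2).
Mixing does better — 2×S and 2×J: cost 14 ≤ 14, profit 2·11 + 2·6 = 34.

34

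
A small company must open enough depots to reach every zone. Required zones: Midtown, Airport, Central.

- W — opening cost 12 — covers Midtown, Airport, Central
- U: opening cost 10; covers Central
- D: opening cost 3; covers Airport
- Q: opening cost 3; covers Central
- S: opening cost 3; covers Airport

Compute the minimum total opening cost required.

The greedy cost-per-new-zone heuristic would pick D, Q, and W for 18, but a cheaper cover exists.
W alone covers Midtown, Airport, Central — every zone.
Total opening cost: 12.
No cover costs less than 12.

12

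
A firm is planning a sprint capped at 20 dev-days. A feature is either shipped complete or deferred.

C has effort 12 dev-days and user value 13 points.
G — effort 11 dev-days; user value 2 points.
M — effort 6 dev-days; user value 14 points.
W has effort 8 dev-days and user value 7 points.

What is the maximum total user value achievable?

This is an integer program with binary decision variables.
Allowing fractional choices, the relaxed optimum would be about 28.8, but features are indivisible.
C + W: effort 12 + 8 = 20 ≤ 20, user value 13 + 7 = 20.
M + W: effort 6 + 8 = 14 ≤ 20, user value 14 + 7 = 21.
C + M: effort 12 + 6 = 18 ≤ 20, user value 13 + 14 = 27.
Best is C and M with total user value 27.

27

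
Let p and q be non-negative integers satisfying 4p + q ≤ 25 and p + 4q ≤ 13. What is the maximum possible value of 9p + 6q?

60

(p,q)=(6,1): 4·6+1·1=25≤25, 1·6+4·1=10≤13, objective 60.
(p,q)=(5,2): 4·5+1·2=22≤25, 1·5+4·2=13≤13, objective 57.
(p,q)=(6,0): 4·6+1·0=24≤25, 1·6+4·0=6≤13, objective 54.
The best lattice point is (6,1), giving 60.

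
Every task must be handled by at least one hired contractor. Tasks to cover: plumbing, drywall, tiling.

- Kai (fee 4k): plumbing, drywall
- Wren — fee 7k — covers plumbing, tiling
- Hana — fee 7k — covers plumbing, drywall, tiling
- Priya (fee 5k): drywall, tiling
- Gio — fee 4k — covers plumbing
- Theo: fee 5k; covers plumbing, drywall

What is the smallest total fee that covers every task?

7

The greedy cost-per-new-task heuristic would pick Kai and Priya for 9, but a cheaper cover exists.
Hana alone covers plumbing, drywall, tiling — every task.
Total fee: 7.
No cover costs less than 7.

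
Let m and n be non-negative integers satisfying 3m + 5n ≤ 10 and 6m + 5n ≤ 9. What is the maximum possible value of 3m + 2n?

3

(m,n)=(1,0) is feasible, giving 3.
(m,n)=(0,1) is feasible, giving 2.
No feasible integer point exceeds 3.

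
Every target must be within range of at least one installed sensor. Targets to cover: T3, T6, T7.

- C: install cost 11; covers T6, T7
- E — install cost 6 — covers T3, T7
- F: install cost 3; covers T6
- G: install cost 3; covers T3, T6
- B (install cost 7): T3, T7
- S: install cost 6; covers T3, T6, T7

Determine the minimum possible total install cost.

This is an integer covering problem.
The greedy cost-per-new-target heuristic would pick G and E for 9, but a cheaper cover exists.
S alone covers T3, T6, T7 — every target.
Total install cost: 6.
No cover costs less than 6.

6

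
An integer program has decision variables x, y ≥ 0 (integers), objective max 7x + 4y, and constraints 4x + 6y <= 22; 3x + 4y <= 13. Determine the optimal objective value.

Relaxing integrality, the LP optimum is 30.33 at (x,y) = (4.33, 0), which is not an integer point.
(x,y)=(4,0): 4·4+6·0=16≤22, 3·4+4·0=12≤13, objective 28.
(x,y)=(3,1): 4·3+6·1=18≤22, 3·3+4·1=13≤13, objective 25.
(x,y)=(3,0): 4·3+6·0=12≤22, 3·3+4·0=9≤13, objective 21.
Maximum is 28 at (x,y)=(4,0).

28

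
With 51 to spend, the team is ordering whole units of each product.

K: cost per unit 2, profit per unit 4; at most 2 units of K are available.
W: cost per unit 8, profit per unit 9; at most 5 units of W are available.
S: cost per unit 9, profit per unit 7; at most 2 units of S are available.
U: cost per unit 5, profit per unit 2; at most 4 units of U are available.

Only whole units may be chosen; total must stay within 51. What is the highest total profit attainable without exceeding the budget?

56

2×K, 5×W, and 1×U: cost 49 ≤ 51, profit 2·4 + 5·9 + 1·2 = 55.
1×K, 5×W, and 1×S: cost 51 ≤ 51, profit 1·4 + 5·9 + 1·7 = 56.
Best is 56.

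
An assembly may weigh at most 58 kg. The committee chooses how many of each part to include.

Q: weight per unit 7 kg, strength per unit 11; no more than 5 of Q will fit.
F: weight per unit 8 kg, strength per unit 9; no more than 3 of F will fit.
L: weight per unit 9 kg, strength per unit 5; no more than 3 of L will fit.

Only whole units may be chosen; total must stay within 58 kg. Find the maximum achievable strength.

73

This is a bounded integer knapsack.
Q has the best ratio (11/7); taking only Q gives at most 5×11 = 55 (stopped by the supply cap of 5).
Mixing does better — 5×Q and 2×F: weight 51 ≤ 58, strength 5·11 + 2·9 = 73.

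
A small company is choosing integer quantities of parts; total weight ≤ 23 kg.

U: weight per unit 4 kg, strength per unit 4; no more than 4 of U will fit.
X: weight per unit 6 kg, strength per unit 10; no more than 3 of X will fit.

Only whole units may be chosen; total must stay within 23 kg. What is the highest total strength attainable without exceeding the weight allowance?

1×U and 3×X: weight 22 ≤ 23, strength 1·4 + 3·10 = 34.
3×X: weight 18 ≤ 23, strength 3·10 = 30.
Best is 34.

34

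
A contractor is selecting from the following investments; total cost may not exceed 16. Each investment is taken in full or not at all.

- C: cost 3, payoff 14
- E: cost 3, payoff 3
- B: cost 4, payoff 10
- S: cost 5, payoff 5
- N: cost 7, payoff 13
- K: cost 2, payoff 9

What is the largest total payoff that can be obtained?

46

C + B + S + K: cost 3 + 4 + 5 + 2 = 14 ≤ 16, payoff 14 + 10 + 5 + 9 = 38.
C + E + N + K: cost 3 + 3 + 7 + 2 = 15 ≤ 16, payoff 14 + 3 + 13 + 9 = 39.
C + B + N + K: cost 3 + 4 + 7 + 2 = 16 ≤ 16, payoff 14 + 10 + 13 + 9 = 46.
Best is C, B, N, and K with total payoff 46.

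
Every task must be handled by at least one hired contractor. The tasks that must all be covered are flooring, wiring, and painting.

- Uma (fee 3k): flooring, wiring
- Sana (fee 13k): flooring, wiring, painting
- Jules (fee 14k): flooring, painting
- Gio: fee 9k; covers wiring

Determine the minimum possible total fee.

The greedy cost-per-new-task heuristic would pick Uma and Sana for 16, but a cheaper cover exists.
Sana alone covers flooring, wiring, painting — every task.
Total fee: 13.
No cover costs less than 13.

13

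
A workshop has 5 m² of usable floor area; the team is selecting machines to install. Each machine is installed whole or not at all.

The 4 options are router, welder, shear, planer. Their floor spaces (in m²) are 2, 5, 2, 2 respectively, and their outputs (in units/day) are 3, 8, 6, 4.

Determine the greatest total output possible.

10

welder: floor space 5 ≤ 5, output 8.
shear + planer: floor space 2 + 2 = 4 ≤ 5, output 6 + 4 = 10.
router + shear: floor space 2 + 2 = 4 ≤ 5, output 3 + 6 = 9.
Best is shear and planer with total output 10.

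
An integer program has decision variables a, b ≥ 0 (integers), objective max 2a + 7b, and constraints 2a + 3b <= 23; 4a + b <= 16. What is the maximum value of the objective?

51

The continuous relaxation peaks at (0, 7.67) with value 53.67; rounding to a feasible lattice point costs some objective.
(a,b)=(1,7): 2·1+3·7=23≤23, 4·1+1·7=11≤16, objective 51.
(a,b)=(0,7): 2·0+3·7=21≤23, 4·0+1·7=7≤16, objective 49.
(a,b)=(2,6): 2·2+3·6=22≤23, 4·2+1·6=14≤16, objective 46.
No feasible integer point exceeds 51.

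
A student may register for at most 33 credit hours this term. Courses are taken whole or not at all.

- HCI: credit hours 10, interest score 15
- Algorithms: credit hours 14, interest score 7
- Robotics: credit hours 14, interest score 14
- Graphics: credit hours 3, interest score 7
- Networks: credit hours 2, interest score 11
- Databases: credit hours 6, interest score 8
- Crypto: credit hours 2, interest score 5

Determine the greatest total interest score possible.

52

This is a 0-1 knapsack instance.
HCI + Robotics + Graphics + Networks + Crypto: credit hours 10 + 14 + 3 + 2 + 2 = 31 ≤ 33, interest score 15 + 14 + 7 + 11 + 5 = 52.
HCI + Robotics + Graphics + Networks: credit hours 10 + 14 + 3 + 2 = 29 ≤ 33, interest score 15 + 14 + 7 + 11 = 47.
HCI + Robotics + Networks + Databases: credit hours 10 + 14 + 2 + 6 = 32 ≤ 33, interest score 15 + 14 + 11 + 8 = 48.
Best is HCI, Robotics, Graphics, Networks, and Crypto with total interest score 52.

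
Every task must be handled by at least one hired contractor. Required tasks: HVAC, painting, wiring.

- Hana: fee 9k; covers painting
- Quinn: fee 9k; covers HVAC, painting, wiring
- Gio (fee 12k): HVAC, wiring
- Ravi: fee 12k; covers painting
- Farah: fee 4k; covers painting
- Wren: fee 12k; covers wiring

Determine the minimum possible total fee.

9

This is an integer covering problem.
Quinn alone covers HVAC, painting, wiring — every task.
Total fee: 9.
No cover costs less than 9.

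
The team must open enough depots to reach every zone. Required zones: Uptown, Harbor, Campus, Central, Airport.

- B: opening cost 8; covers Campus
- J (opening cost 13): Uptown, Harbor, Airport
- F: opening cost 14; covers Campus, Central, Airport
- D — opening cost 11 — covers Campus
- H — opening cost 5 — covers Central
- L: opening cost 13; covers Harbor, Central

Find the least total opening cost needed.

Choose B, J, and H: together they cover Uptown, Harbor, Campus, Central, Airport — every zone.
Total opening cost: 8 + 13 + 5 = 26.
No cover costs less than 26.

26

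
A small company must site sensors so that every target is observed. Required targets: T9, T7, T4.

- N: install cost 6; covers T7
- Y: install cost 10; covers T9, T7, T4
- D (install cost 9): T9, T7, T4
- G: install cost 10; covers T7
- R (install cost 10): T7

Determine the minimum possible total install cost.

D alone covers T9, T7, T4 — every target.
Total install cost: 9.
No cover costs less than 9.

9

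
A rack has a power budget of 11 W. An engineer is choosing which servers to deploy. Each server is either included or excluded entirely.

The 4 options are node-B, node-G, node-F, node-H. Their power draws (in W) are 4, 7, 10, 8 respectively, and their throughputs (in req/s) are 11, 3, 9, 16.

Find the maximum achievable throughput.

16

Take node-H: power draw 8 ≤ 11, throughput 16.
No other feasible combination does better.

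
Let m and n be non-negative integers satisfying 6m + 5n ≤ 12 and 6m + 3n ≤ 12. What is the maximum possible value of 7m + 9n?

(m,n)=(0,2) is feasible, giving 18.
(m,n)=(1,1) is feasible, giving 16.
(m,n)=(0,1) is feasible, giving 9.
Maximum is 18 at (m,n)=(0,2).

18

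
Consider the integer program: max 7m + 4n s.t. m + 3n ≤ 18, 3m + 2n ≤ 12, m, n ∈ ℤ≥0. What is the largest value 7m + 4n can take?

28

(m,n)=(4,0): 1·4+3·0=4≤18, 3·4+2·0=12≤12, objective 28.
(m,n)=(3,1): 1·3+3·1=6≤18, 3·3+2·1=11≤12, objective 25.
(m,n)=(3,0): 1·3+3·0=3≤18, 3·3+2·0=9≤12, objective 21.
Maximum is 28 at (m,n)=(4,0).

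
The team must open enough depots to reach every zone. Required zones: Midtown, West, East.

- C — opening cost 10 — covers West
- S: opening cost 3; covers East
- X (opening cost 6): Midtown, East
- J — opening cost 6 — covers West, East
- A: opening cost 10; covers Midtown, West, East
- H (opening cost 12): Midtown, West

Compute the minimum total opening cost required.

The greedy cost-per-new-zone heuristic would pick S and A for 13, but a cheaper cover exists.
A alone covers Midtown, West, East — every zone.
Total opening cost: 10.
No cover costs less than 10.

10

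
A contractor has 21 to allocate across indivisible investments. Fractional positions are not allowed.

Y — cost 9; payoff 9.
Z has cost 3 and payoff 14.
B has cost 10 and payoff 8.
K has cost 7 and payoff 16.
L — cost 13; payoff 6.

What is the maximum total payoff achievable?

This is a 0-1 knapsack instance.
Take Y, Z, and K: cost 9 + 3 + 7 = 19 ≤ 21, payoff 9 + 14 + 16 = 39.
No other feasible combination does better.

39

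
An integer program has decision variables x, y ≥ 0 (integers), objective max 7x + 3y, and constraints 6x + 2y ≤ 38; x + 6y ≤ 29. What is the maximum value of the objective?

(x,y)=(5,4): 6·5+2·4=38≤38, 1·5+6·4=29≤29, objective 47.
(x,y)=(5,3): 6·5+2·3=36≤38, 1·5+6·3=23≤29, objective 44.
(x,y)=(4,4): 6·4+2·4=32≤38, 1·4+6·4=28≤29, objective 40.
(x,y)=(4,3): 6·4+2·3=30≤38, 1·4+6·3=22≤29, objective 37.
Maximum is 47 at (x,y)=(5,4).

47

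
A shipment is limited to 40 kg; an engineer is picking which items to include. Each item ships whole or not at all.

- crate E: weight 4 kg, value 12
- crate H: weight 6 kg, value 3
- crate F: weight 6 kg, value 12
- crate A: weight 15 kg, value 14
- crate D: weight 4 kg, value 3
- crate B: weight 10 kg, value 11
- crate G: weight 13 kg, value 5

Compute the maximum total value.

52

Allowing fractional choices, the relaxed optimum would be about 52.5, but items are indivisible.
crate E + crate H + crate F + crate A + crate D: weight 4 + 6 + 6 + 15 + 4 = 35 ≤ 40, value 12 + 3 + 12 + 14 + 3 = 44.
crate E + crate F + crate A + crate B: weight 4 + 6 + 15 + 10 = 35 ≤ 40, value 12 + 12 + 14 + 11 = 49.
crate E + crate F + crate A + crate D + crate B: weight 4 + 6 + 15 + 4 + 10 = 39 ≤ 40, value 12 + 12 + 14 + 3 + 11 = 52.
Best is crate E, crate F, crate A, crate D, and crate B with total value 52.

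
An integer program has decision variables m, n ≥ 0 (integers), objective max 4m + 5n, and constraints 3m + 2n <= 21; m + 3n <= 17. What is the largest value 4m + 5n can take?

Relaxing integrality, the LP optimum is 38.00 at (m,n) = (4.14, 4.29), which is not an integer point.
(m,n)=(4,4): 3·4+2·4=20≤21, 1·4+3·4=16≤17, objective 36.
(m,n)=(5,3): 3·5+2·3=21≤21, 1·5+3·3=14≤17, objective 35.
(m,n)=(3,4): 3·3+2·4=17≤21, 1·3+3·4=15≤17, objective 32.
(m,n)=(4,3): 3·4+2·3=18≤21, 1·4+3·3=13≤17, objective 31.
Maximum is 36 at (m,n)=(4,4).

36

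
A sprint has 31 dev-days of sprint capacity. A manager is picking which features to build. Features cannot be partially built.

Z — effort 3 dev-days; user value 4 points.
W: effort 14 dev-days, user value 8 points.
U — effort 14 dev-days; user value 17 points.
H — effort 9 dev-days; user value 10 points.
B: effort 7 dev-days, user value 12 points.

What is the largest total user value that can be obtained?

Treat it as a binary knapsack problem.
U + H + B: effort 14 + 9 + 7 = 30 ≤ 31, user value 17 + 10 + 12 = 39.
Z + U + B: effort 3 + 14 + 7 = 24 ≤ 31, user value 4 + 17 + 12 = 33.
Best is U, H, and B with total user value 39.

39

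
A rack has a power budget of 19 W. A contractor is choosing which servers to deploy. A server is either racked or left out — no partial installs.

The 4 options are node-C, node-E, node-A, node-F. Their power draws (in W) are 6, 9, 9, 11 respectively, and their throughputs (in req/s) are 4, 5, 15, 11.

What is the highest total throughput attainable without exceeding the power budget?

node-E + node-A: power draw 9 + 9 = 18 ≤ 19, throughput 5 + 15 = 20.
node-A: power draw 9 ≤ 19, throughput 15.
node-C + node-A: power draw 6 + 9 = 15 ≤ 19, throughput 4 + 15 = 19.
Best is node-E and node-A with total throughput 20.

20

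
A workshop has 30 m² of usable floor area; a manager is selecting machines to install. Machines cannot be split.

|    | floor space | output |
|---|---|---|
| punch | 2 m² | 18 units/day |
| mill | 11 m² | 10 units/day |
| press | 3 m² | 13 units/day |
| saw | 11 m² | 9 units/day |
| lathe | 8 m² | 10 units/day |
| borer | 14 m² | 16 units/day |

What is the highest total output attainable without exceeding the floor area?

57

punch + press + saw + borer: floor space 2 + 3 + 11 + 14 = 30 ≤ 30, output 18 + 13 + 9 + 16 = 56.
punch + press + lathe + borer: floor space 2 + 3 + 8 + 14 = 27 ≤ 30, output 18 + 13 + 10 + 16 = 57.
punch + mill + press + borer: floor space 2 + 11 + 3 + 14 = 30 ≤ 30, output 18 + 10 + 13 + 16 = 57.
The maximum output is 57; one optimal choice is punch, press, lathe, and borer.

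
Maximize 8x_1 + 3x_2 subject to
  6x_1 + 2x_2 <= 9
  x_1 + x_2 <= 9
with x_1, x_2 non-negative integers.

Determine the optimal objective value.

(x_1,x_2)=(0,4): 6·0+2·4=8≤9, 1·0+1·4=4≤9, objective 12.
(x_1,x_2)=(0,3): 6·0+2·3=6≤9, 1·0+1·3=3≤9, objective 9.
The best lattice point is (0,4), giving 12.

12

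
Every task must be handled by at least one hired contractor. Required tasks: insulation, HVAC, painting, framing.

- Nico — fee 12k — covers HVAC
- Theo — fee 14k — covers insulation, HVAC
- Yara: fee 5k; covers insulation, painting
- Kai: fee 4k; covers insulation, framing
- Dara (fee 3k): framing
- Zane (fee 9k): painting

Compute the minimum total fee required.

20

The greedy cost-per-new-task heuristic would pick Kai, Yara, and Nico for 21, but a cheaper cover exists.
Choose Nico, Yara, and Dara: together they cover insulation, HVAC, painting, framing — every task.
Total fee: 12 + 5 + 3 = 20.
No cover costs less than 20.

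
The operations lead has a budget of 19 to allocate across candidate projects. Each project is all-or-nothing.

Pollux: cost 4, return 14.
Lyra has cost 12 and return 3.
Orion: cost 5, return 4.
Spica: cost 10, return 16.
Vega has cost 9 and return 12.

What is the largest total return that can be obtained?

34

Pollux + Orion + Spica: cost 4 + 5 + 10 = 19 ≤ 19, return 14 + 4 + 16 = 34.
Pollux + Orion + Vega: cost 4 + 5 + 9 = 18 ≤ 19, return 14 + 4 + 12 = 30.
Pollux + Spica: cost 4 + 10 = 14 ≤ 19, return 14 + 16 = 30.
Best is Pollux, Orion, and Spica with total return 34.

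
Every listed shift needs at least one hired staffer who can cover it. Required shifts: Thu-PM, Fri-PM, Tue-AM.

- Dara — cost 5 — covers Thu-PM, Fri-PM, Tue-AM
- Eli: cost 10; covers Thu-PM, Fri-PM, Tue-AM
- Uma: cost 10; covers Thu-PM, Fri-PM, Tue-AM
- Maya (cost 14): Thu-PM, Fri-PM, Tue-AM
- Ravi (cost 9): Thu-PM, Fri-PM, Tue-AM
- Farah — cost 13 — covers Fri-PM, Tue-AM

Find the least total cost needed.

Dara alone covers Thu-PM, Fri-PM, Tue-AM — every shift.
Total cost: 5.
No cover costs less than 5.

5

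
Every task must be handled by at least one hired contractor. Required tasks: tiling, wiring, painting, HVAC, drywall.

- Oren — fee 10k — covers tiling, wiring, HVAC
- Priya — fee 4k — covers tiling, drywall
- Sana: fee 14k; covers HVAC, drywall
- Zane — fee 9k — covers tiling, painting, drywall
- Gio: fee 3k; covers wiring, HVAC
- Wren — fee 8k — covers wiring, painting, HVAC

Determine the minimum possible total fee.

The greedy cost-per-new-task heuristic would pick Gio, Priya, and Wren for 15, but a cheaper cover exists.
Choose Zane and Gio: together they cover tiling, wiring, painting, HVAC, drywall — every task.
Total fee: 9 + 3 = 12.
No cover costs less than 12.

12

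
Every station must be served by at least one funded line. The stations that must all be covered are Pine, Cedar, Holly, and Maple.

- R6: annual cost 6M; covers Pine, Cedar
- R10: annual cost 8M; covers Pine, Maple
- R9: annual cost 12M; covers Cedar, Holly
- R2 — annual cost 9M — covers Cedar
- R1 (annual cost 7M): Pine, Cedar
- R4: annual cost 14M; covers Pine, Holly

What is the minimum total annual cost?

20

The greedy cost-per-new-station heuristic would pick R6, R10, and R9 for 26, but a cheaper cover exists.
Choose R10 and R9: together they cover Pine, Cedar, Holly, Maple — every station.
Total annual cost: 8 + 12 = 20.
No cover costs less than 20.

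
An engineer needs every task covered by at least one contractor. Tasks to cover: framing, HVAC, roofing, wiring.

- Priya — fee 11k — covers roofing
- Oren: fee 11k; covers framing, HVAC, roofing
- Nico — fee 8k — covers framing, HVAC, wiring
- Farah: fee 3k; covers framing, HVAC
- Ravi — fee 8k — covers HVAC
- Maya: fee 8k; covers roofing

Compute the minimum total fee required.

16

Choose Nico and Maya: together they cover framing, HVAC, roofing, wiring — every task.
Total fee: 8 + 8 = 16.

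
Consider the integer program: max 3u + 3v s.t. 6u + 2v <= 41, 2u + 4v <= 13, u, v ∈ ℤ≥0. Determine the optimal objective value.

18

Relaxing integrality, the LP optimum is 19.50 at (u,v) = (6.5, 0), which is not an integer point.
(u,v)=(6,0): 6·6+2·0=36≤41, 2·6+4·0=12≤13, objective 18.
(u,v)=(5,0): 6·5+2·0=30≤41, 2·5+4·0=10≤13, objective 15.
The best lattice point is (6,0), giving 18.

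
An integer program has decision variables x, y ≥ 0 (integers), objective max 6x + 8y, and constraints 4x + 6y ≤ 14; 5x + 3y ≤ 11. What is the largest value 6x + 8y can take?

16

(x,y)=(0,2): 4·0+6·2=12≤14, 5·0+3·2=6≤11, objective 16.
(x,y)=(1,1): 4·1+6·1=10≤14, 5·1+3·1=8≤11, objective 14.
(x,y)=(2,0): 4·2+6·0=8≤14, 5·2+3·0=10≤11, objective 12.
(x,y)=(0,1): 4·0+6·1=6≤14, 5·0+3·1=3≤11, objective 8.
No feasible integer point exceeds 16.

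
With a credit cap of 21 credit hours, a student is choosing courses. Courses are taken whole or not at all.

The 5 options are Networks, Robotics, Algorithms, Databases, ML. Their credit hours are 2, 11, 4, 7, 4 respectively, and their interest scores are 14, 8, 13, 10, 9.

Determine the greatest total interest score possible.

46

Allowing fractional choices, the relaxed optimum would be about 48.9, but courses are indivisible.
Networks + Algorithms + Databases + ML: credit hours 2 + 4 + 7 + 4 = 17 ≤ 21, interest score 14 + 13 + 10 + 9 = 46.
Networks + Robotics + Algorithms + ML: credit hours 2 + 11 + 4 + 4 = 21 ≤ 21, interest score 14 + 8 + 13 + 9 = 44.
Networks + Algorithms + Databases: credit hours 2 + 4 + 7 = 13 ≤ 21, interest score 14 + 13 + 10 = 37.
Best is Networks, Algorithms, Databases, and ML with total interest score 46.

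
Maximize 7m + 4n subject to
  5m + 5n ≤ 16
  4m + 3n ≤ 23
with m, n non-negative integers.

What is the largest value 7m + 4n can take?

Relaxing integrality, the LP optimum is 22.40 at (m,n) = (3.2, 0), which is not an integer point.
(m,n)=(3,0): 5·3+5·0=15≤16, 4·3+3·0=12≤23, objective 21.
(m,n)=(2,1): 5·2+5·1=15≤16, 4·2+3·1=11≤23, objective 18.
No feasible integer point exceeds 21.

21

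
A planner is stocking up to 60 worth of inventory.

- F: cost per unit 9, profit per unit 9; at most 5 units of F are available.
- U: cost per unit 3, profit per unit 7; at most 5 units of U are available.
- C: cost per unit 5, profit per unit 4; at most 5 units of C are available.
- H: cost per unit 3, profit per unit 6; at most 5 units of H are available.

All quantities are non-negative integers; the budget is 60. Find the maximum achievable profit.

U has the best ratio (7/3); taking only U gives at most 5×7 = 35 (stopped by the supply cap of 5).
Mixing does better — 3×F, 5×U, and 5×H: cost 57 ≤ 60, profit 3·9 + 5·7 + 5·6 = 92.

92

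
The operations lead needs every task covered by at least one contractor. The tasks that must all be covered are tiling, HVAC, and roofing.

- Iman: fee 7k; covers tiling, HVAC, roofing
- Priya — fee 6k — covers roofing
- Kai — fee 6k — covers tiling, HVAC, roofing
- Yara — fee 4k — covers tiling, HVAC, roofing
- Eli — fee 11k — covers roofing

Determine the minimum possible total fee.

Yara alone covers tiling, HVAC, roofing — every task.
Total fee: 4.
No cover costs less than 4.

4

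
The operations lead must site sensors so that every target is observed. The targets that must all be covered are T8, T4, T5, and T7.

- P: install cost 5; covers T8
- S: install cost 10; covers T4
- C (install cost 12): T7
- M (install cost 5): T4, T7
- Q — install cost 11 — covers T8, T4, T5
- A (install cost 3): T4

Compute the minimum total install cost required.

16

The greedy cost-per-new-target heuristic would pick M, P, and Q for 21, but a cheaper cover exists.
Choose M and Q: together they cover T8, T4, T5, T7 — every target.
Total install cost: 5 + 11 = 16.
No cover costs less than 16.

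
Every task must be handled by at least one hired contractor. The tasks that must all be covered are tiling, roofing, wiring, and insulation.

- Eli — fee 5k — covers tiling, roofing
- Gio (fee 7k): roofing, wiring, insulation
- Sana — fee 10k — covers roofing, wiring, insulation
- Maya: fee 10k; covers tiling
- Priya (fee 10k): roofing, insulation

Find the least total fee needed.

Choose Eli and Gio: together they cover tiling, roofing, wiring, insulation — every task.
Total fee: 5 + 7 = 12.

12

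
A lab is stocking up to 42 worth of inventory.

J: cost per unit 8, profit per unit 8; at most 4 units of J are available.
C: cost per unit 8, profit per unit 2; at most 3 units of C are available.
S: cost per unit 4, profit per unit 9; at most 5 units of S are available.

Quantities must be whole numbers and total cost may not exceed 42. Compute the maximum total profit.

61

S has the best ratio (9/4); taking only S gives at most 5×9 = 45 (stopped by the supply cap of 5).
Mixing does better — 2×J and 5×S: cost 36 ≤ 42, profit 2·8 + 5·9 = 61.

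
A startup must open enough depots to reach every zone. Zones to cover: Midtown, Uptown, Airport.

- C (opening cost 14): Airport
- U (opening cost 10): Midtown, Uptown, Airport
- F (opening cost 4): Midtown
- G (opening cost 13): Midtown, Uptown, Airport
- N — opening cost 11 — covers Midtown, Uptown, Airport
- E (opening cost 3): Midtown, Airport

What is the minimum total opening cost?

10

The greedy cost-per-new-zone heuristic would pick E and U for 13, but a cheaper cover exists.
U alone covers Midtown, Uptown, Airport — every zone.
Total opening cost: 10.
No cover costs less than 10.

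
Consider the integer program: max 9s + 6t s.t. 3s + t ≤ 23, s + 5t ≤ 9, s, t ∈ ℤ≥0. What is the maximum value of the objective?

Relaxing integrality, the LP optimum is 69.86 at (s,t) = (7.57, 0.286), which is not an integer point.
(s,t)=(7,0): 3·7+1·0=21≤23, 1·7+5·0=7≤9, objective 63.
(s,t)=(6,0): 3·6+1·0=18≤23, 1·6+5·0=6≤9, objective 54.
The best lattice point is (7,0), giving 63.

63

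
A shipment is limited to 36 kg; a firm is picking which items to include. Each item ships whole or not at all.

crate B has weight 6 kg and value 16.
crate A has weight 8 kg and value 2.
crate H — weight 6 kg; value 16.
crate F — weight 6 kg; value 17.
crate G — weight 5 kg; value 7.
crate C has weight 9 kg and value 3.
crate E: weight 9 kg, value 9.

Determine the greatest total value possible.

Allowing fractional choices, the relaxed optimum would be about 66.3, but items are indivisible.
crate B + crate H + crate F + crate C + crate E: weight 6 + 6 + 6 + 9 + 9 = 36 ≤ 36, value 16 + 16 + 17 + 3 + 9 = 61.
crate B + crate A + crate H + crate F + crate E: weight 6 + 8 + 6 + 6 + 9 = 35 ≤ 36, value 16 + 2 + 16 + 17 + 9 = 60.
crate B + crate H + crate F + crate G + crate E: weight 6 + 6 + 6 + 5 + 9 = 32 ≤ 36, value 16 + 16 + 17 + 7 + 9 = 65.
Best is crate B, crate H, crate F, crate G, and crate E with total value 65.

65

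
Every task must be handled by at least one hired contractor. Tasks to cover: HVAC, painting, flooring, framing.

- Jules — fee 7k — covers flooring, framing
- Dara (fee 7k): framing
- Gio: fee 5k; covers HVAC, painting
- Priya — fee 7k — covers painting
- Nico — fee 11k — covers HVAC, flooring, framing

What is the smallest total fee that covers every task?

12

Choose Jules and Gio: together they cover HVAC, painting, flooring, framing — every task.
Total fee: 7 + 5 = 12.
No cover costs less than 12.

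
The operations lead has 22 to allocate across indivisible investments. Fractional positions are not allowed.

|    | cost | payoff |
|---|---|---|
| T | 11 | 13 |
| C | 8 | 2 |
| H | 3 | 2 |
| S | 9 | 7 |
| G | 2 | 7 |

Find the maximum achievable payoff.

27

T + S + G: cost 11 + 9 + 2 = 22 ≤ 22, payoff 13 + 7 + 7 = 27.
T + H + G: cost 11 + 3 + 2 = 16 ≤ 22, payoff 13 + 2 + 7 = 22.
T + C + G: cost 11 + 8 + 2 = 21 ≤ 22, payoff 13 + 2 + 7 = 22.
Best is T, S, and G with total payoff 27.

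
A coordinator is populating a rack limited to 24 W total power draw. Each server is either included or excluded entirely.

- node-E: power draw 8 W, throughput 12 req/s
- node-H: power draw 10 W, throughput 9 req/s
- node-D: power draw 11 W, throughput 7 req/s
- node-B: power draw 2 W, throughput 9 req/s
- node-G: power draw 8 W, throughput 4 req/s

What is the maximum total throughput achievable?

30

Take node-E, node-H, and node-B: power draw 8 + 10 + 2 = 20 ≤ 24, throughput 12 + 9 + 9 = 30.
No other feasible combination does better.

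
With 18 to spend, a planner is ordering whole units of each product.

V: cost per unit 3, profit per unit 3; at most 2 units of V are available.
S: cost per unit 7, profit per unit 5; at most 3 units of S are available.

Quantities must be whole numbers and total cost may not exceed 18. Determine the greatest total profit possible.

13

This is a bounded integer knapsack.
V has the best ratio (3/3); taking only V gives at most 2×3 = 6 (stopped by the supply cap of 2).
Mixing does better — 1×V and 2×S: cost 17 ≤ 18, profit 1·3 + 2·5 = 13.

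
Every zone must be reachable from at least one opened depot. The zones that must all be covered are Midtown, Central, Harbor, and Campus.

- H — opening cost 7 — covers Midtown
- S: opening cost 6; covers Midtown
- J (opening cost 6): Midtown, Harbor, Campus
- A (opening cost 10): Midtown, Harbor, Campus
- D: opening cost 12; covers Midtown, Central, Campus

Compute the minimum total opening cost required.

18

Choose J and D: together they cover Midtown, Central, Harbor, Campus — every zone.
Total opening cost: 6 + 12 = 18.
No cover costs less than 18.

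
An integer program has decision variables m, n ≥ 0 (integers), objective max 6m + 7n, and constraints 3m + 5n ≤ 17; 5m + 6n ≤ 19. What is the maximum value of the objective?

The continuous relaxation peaks at (3.8, 0) with value 22.80; rounding to a feasible lattice point costs some objective.
(m,n)=(0,3): 3·0+5·3=15≤17, 5·0+6·3=18≤19, objective 21.
(m,n)=(1,2): 3·1+5·2=13≤17, 5·1+6·2=17≤19, objective 20.
No feasible integer point exceeds 21.

21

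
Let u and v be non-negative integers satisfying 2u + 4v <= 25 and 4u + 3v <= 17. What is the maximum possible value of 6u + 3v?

(u,v)=(4,0): 2·4+4·0=8≤25, 4·4+3·0=16≤17, objective 24.
(u,v)=(3,1): 2·3+4·1=10≤25, 4·3+3·1=15≤17, objective 21.
(u,v)=(3,0): 2·3+4·0=6≤25, 4·3+3·0=12≤17, objective 18.
Maximum is 24 at (u,v)=(4,0).

24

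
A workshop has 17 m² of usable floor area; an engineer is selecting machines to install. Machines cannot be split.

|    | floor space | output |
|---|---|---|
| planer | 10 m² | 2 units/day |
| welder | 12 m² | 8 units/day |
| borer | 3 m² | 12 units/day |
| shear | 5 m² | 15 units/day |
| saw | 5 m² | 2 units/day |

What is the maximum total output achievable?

Take borer, shear, and saw: floor space 3 + 5 + 5 = 13 ≤ 17, output 12 + 15 + 2 = 29.
No other feasible combination does better.

29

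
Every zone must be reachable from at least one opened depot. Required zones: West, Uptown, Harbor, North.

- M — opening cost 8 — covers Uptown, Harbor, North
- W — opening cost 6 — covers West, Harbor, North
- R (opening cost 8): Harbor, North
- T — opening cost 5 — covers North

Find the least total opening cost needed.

This is a weighted set-cover instance.
Choose M and W: together they cover West, Uptown, Harbor, North — every zone.
Total opening cost: 8 + 6 = 14.
No cover costs less than 14.

14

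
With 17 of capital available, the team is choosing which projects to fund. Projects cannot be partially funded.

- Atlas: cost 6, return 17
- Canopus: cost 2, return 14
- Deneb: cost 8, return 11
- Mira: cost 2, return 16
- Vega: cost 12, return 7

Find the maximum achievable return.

47

Atlas + Canopus + Deneb: cost 6 + 2 + 8 = 16 ≤ 17, return 17 + 14 + 11 = 42.
Atlas + Deneb + Mira: cost 6 + 8 + 2 = 16 ≤ 17, return 17 + 11 + 16 = 44.
Atlas + Canopus + Mira: cost 6 + 2 + 2 = 10 ≤ 17, return 17 + 14 + 16 = 47.
Best is Atlas, Canopus, and Mira with total return 47.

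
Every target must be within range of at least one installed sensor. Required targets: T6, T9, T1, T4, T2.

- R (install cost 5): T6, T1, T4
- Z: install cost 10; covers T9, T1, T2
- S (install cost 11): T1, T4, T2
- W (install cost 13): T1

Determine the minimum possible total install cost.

Choose R and Z: together they cover T6, T9, T1, T4, T2 — every target.
Total install cost: 5 + 10 = 15.
No cover costs less than 15.

15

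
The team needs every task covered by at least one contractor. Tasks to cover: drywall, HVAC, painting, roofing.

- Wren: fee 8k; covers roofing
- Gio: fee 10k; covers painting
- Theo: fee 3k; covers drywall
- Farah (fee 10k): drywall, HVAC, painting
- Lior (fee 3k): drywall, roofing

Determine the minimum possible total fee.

Choose Farah and Lior: together they cover drywall, HVAC, painting, roofing — every task.
Total fee: 10 + 3 = 13.
No cover costs less than 13.

13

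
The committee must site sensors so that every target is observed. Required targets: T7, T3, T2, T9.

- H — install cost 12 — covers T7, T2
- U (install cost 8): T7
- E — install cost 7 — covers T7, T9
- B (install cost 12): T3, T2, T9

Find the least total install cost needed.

Choose E and B: together they cover T7, T3, T2, T9 — every target.
Total install cost: 7 + 12 = 19.

19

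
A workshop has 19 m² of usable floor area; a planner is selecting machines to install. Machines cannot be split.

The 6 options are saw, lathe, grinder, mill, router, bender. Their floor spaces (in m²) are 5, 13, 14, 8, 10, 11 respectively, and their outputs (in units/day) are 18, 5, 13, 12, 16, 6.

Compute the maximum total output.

34

This is an integer program with binary decision variables.
Take saw and router: floor space 5 + 10 = 15 ≤ 19, output 18 + 16 = 34.
No other feasible combination does better.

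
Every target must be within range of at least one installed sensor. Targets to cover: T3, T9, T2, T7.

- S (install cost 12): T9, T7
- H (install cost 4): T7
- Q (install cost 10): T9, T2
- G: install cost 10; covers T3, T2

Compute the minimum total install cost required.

22

The greedy cost-per-new-target heuristic would pick H, Q, and G for 24, but a cheaper cover exists.
Choose S and G: together they cover T3, T9, T2, T7 — every target.
Total install cost: 12 + 10 = 22.
No cover costs less than 22.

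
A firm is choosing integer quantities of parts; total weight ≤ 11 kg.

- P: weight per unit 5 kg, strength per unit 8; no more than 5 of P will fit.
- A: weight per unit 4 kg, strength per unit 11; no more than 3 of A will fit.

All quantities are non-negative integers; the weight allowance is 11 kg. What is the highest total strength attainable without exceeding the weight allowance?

A has the best ratio (11/4); taking only A gives at most 2×11 = 22 (stopped by the weight limit).
Optimal: 2×A: weight 8 ≤ 11, strength 2·11 = 22.

22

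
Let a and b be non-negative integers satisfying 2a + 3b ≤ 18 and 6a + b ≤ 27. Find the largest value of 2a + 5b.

30

(a,b)=(0,6): 2·0+3·6=18≤18, 6·0+1·6=6≤27, objective 30.
(a,b)=(1,5): 2·1+3·5=17≤18, 6·1+1·5=11≤27, objective 27.
(a,b)=(0,5): 2·0+3·5=15≤18, 6·0+1·5=5≤27, objective 25.
No feasible integer point exceeds 30.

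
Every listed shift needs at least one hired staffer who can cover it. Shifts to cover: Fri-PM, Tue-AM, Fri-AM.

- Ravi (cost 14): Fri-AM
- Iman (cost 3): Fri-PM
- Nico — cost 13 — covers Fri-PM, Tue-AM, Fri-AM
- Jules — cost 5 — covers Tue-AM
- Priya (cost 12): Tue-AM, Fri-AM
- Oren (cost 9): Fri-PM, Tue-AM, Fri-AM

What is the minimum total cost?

9

This is a weighted set-cover instance.
The greedy cost-per-new-shift heuristic would pick Iman and Oren for 12, but a cheaper cover exists.
Oren alone covers Fri-PM, Tue-AM, Fri-AM — every shift.
Total cost: 9.
No cover costs less than 9.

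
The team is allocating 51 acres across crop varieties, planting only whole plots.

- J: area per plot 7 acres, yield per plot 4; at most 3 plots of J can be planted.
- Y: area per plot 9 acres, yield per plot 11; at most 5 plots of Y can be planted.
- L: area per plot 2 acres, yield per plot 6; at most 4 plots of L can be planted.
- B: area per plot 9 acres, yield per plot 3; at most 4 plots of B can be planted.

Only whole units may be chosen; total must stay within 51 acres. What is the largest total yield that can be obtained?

This is a bounded integer knapsack.
L has the best ratio (6/2); taking only L gives at most 4×6 = 24 (stopped by the supply cap of 4).
Mixing does better — 5×Y and 3×L: area 51 ≤ 51, yield 5·11 + 3·6 = 73.

73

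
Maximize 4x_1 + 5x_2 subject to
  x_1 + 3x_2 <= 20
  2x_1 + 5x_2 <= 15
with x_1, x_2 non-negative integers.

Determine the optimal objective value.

(x_1,x_2)=(7,0): 1·7+3·0=7≤20, 2·7+5·0=14≤15, objective 28.
(x_1,x_2)=(6,0): 1·6+3·0=6≤20, 2·6+5·0=12≤15, objective 24.
The best lattice point is (7,0), giving 28.

28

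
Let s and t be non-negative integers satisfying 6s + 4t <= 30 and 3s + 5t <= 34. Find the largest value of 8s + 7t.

50

The continuous relaxation peaks at (0.778, 6.33) with value 50.56; rounding to a feasible lattice point costs some objective.
(s,t)=(1,6): 6·1+4·6=30≤30, 3·1+5·6=33≤34, objective 50.
(s,t)=(1,5): 6·1+4·5=26≤30, 3·1+5·5=28≤34, objective 43.
(s,t)=(0,6): 6·0+4·6=24≤30, 3·0+5·6=30≤34, objective 42.
The best lattice point is (1,6), giving 50.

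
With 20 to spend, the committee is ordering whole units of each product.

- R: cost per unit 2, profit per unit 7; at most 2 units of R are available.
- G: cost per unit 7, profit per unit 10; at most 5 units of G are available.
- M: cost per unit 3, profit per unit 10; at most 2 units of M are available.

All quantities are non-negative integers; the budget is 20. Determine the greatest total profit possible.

44

2×G and 2×M: cost 20 ≤ 20, profit 2·10 + 2·10 = 40.
2×R, 1×G, and 2×M: cost 17 ≤ 20, profit 2·7 + 1·10 + 2·10 = 44.
Best is 44.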